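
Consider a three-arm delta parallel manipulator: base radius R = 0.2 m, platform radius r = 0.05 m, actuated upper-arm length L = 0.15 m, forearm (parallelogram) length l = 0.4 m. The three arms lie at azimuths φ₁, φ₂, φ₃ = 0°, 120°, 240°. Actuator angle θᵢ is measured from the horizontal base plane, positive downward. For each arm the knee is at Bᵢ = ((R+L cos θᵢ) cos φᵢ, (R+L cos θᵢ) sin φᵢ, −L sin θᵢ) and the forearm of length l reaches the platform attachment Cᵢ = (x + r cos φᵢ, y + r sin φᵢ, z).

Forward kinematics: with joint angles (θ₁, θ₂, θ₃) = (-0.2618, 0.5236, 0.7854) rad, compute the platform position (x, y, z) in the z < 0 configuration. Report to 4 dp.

(0.1041, 0.0312, -0.3113)

arm 1 at φ=0.0°: e+L cos θ1 = 0.2949;  O1 = (0.2949, 0.0000, 0.0388)
O2 = (0.2799·cos120.0°, 0.2799·sin120.0°, -0.0750) = (-0.1400, 0.2424, -0.0750)
arm 3 at φ=240.0°: e+L cos θ3 = 0.2561;  O3 = (-0.1280, -0.2218, -0.1061)
|O₂|²−|O₁|² = -0.0045;  |O₃|²−|O₁|² = -0.0116
linear system: -0.8697x+0.4848y = -0.0045−-0.2276z; -0.8458x+-0.4435y = -0.0116−-0.2898z
det = 0.7958;  x = 0.0096+-0.3034z,  y = 0.0080+-0.0747z
sphere 1 gives Az²+Bz+C=0 with A=1.0976, B=0.0943, C=-0.0770;  B²−4AC=0.3471;  roots -0.3113, 0.2254;  negative root z = -0.3113
x = 0.1041, y = 0.0312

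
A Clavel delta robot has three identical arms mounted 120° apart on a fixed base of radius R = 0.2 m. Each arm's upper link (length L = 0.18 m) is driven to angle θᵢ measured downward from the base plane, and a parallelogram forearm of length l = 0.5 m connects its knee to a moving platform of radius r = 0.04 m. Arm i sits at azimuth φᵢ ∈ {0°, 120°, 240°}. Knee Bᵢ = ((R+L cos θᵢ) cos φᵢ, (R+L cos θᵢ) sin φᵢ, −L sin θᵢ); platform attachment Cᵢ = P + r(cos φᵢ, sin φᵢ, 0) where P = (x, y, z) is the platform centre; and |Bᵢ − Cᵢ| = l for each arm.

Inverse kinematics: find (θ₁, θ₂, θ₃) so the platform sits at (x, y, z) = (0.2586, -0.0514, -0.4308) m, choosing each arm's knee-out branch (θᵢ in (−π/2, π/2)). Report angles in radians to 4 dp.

θ₁ = -0.3488, θ₂ = 1.3092, θ₃ = 1.0471

arm 1 (φ=0.0°): x'=0.2586, y'=-0.0514
  A=-0.0986, B=-0.4308, C=(l²−L²−A²−y'²−z²)/(2L)=0.0546
  θ1 = atan2(B,A) + arccos(C/0.4419) = -0.3488
rotate P by −φ2: (-0.1738, -0.1983, -0.4308)
  A cos θ + B sin θ = C:  0.3338·cos θ + -0.4308·sin θ = -0.3298
  θ2 = atan2(B,A) + arccos(C/0.5450) = 1.3092
arm 3 (φ=240.0°): x'=-0.0848, y'=0.2497
  e−x'=0.2448;  (l²−L²−(e−x')²−y'²−z²)/2L = -0.2507
  √(A²+B²)=0.4955;  θ3 = -1.0541+2.1012 ≈ 1.0471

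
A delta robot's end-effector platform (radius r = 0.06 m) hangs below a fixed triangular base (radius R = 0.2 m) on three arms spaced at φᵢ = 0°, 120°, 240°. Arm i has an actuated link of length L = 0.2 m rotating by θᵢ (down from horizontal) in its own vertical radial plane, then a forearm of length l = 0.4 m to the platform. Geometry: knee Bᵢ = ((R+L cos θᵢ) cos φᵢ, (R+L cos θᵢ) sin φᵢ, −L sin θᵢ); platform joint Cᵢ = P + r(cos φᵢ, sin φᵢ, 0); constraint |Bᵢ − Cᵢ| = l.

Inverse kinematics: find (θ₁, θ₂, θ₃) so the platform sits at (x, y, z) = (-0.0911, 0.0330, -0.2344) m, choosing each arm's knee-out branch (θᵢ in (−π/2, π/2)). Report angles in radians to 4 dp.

arm 1 (φ=0.0°): x'=-0.0911, y'=0.0330
  e−x'=0.2311;  (l²−L²−(e−x')²−y'²−z²)/2L = 0.0264
  √(A²+B²)=0.3292;  θ1 = -0.7925+1.4905 ≈ 0.6980
rotate P by −φ2: (0.0741, 0.0624, -0.2344)
  A cos θ + B sin θ = C:  0.0659·cos θ + -0.2344·sin θ = 0.1421
  √(A²+B²)=0.2435;  θ2 = -1.2968+0.9478 ≈ -0.3490
rotate P by −φ3: (0.0170, -0.0954, -0.2344)
  e−x'=0.1230;  (l²−L²−(e−x')²−y'²−z²)/2L = 0.1021
  √(A²+B²)=0.2647;  θ3 = -1.0875+1.1750 ≈ 0.0876

θ₁ = 0.6980, θ₂ = -0.3490, θ₃ = 0.0876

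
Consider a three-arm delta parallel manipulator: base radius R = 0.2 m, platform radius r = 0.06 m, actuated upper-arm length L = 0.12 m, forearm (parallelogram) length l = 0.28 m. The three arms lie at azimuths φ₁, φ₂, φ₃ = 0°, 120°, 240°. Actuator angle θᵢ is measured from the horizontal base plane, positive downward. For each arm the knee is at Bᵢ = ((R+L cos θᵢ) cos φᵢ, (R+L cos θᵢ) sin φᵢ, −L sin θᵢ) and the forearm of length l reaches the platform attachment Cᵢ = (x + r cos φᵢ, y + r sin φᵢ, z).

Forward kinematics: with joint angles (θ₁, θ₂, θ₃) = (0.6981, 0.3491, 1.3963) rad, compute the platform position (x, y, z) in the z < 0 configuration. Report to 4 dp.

(0.0230, 0.0906, -0.2401)

O1 = (0.2319·cos0.0°, 0.2319·sin0.0°, -0.0771) = (0.2319, 0.0000, -0.0771)
arm 2 at φ=120.0°: (R−r)+L cos θ2 = 0.2528;  O2 = (-0.1264, 0.2189, -0.0410)
arm 3 at φ=240.0°: (R−r)+L cos θ3 = 0.1608;  O3 = (-0.0804, -0.1393, -0.1182)
eliminate P² terms by subtracting sphere 1 from 2 and 3
linear system: -0.7166x+0.4378y = 0.0058−0.0722z; -0.6247x+-0.2786y = -0.0199−-0.0821z
Cramer: x(z) = 0.0150-0.0335z;  y(z) = 0.0379-0.2196z
sphere 1 gives Az²+Bz+C=0 with A=1.0494, B=0.1522, C=-0.0240;  B²−4AC=0.1237;  roots -0.2401, 0.0951;  negative root z = -0.2401
x = 0.0230, y = 0.0906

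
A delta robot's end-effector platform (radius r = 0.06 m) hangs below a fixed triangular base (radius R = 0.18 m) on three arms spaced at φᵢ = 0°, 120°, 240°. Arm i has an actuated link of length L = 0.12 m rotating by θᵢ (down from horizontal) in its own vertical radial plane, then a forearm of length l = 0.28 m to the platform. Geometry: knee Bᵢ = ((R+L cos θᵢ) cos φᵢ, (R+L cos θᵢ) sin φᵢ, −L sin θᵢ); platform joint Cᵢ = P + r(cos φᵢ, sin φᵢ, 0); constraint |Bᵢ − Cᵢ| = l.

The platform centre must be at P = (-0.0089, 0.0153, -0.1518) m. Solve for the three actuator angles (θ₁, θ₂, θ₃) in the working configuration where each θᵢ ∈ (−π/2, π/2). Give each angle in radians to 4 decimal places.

θ₁ = 0.1753, θ₂ = -0.1741, θ₃ = 0.1742

φ1=0.0° → target in arm frame (-0.0089, 0.0153)
  A=0.1289, B=-0.1518, C=(l²−L²−A²−y'²−z²)/(2L)=0.1004
  √(A²+B²)=0.1991;  θ1 = -0.8668+1.0421 ≈ 0.1753
rotate P by −φ2: (0.0177, 0.0001, -0.1518)
  A cos θ + B sin θ = C:  0.1023·cos θ + -0.1518·sin θ = 0.1270
  γ=atan2(-0.1518,0.1023)=-0.9778;  ψ=arccos(0.6940)=0.8037;  θ2=γ+ψ≈-0.1741
φ3=240.0° → target in arm frame (-0.0088, -0.0154)
  e−x'=0.1288;  (l²−L²−(e−x')²−y'²−z²)/2L = 0.1005
  θ3 = atan2(B,A) + arccos(C/0.1991) = 0.1742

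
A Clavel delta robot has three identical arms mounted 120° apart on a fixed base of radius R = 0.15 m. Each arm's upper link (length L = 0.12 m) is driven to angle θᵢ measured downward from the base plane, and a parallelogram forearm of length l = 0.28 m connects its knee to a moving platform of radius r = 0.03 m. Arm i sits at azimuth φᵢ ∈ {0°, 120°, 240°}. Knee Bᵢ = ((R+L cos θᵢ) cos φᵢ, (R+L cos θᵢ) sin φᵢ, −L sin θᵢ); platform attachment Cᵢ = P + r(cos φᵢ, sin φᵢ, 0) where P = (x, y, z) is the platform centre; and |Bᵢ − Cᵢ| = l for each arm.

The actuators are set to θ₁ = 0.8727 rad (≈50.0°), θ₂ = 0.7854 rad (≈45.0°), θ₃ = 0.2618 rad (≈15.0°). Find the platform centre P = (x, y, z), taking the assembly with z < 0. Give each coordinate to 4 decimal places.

(-0.0342, -0.0427, -0.2438)

φ1=0.0°: virtual centre (0.1971, 0.0000, -0.0919), radius l
arm 2 at φ=120.0°: (R−r)+L cos θ2 = 0.2049;  S2 = (-0.1024, 0.1774, -0.0849)
φ3=240.0°: virtual centre (-0.1180, -0.2043, -0.0311), radius l
eliminate P² terms by subtracting sphere 1 from 2 and 3
linear system: -0.5991x+0.3548y = 0.0019−0.0142z; -0.6302x+-0.4086y = 0.0093−0.1217z
Cramer: x(z) = -0.0087+0.1046z;  y(z) = -0.0094+0.1367z
sphere 1 gives Az²+Bz+C=0 with A=1.0296, B=0.1382, C=-0.0275;  B²−4AC=0.1324;  roots -0.2438, 0.1096;  negative root z = -0.2438
x = -0.0342, y = -0.0427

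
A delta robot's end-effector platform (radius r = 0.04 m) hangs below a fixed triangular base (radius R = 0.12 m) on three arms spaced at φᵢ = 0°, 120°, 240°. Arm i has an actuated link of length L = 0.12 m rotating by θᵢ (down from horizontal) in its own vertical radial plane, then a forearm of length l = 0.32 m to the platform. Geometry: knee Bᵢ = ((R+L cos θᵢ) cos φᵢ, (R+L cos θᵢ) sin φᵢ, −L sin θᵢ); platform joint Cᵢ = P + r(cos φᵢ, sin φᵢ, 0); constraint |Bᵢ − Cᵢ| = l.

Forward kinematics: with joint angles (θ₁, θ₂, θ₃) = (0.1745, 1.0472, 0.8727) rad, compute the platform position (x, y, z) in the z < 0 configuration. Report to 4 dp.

(0.1077, -0.0241, -0.3268)

arm 1 at φ=0.0°: (R−r)+L cos θ1 = 0.1982;  centre 1 = (0.1982, 0.0000, -0.0208)
φ2=120.0°: virtual centre (-0.0700, 0.1212, -0.1039), radius l
arm 3 at φ=240.0°: (R−r)+L cos θ3 = 0.1571;  centre 3 = (-0.0786, -0.1361, -0.0919)
subtract pairs → two planes through P
plane₁₂: -0.5364x+0.2425y+-0.1662z = -0.0093
Cramer: x(z) = 0.0147-0.2845z;  y(z) = -0.0058+0.0561z
into |P−centre ₁|² = l²: 1.0841z² + 0.1454z + -0.0683 = 0;  Δ = 0.3172;  z = -0.3268 or 0.1927 → z<0 root = -0.3268
x = 0.1077, y = -0.0241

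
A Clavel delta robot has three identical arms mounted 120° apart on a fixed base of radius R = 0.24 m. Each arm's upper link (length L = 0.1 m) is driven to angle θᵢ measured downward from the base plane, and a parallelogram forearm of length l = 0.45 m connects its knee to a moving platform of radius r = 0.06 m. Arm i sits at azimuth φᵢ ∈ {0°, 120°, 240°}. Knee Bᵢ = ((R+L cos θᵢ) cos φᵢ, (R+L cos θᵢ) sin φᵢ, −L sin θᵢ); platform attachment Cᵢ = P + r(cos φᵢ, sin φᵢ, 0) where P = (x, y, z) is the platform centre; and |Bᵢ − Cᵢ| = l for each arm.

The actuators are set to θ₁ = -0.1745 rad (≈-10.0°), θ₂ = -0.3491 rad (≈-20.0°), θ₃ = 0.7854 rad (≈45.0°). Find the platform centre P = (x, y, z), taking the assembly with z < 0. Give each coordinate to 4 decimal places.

arm 1 at φ=0.0°: e+L cos θ1 = 0.2785;  O1 = (0.2785, 0.0000, 0.0174)
φ2=120.0°: virtual centre (-0.1370, 0.2373, 0.0342), radius l
arm 3 at φ=240.0°: e+L cos θ3 = 0.2507;  O3 = (-0.1254, -0.2171, -0.0707)
eliminate P² terms by subtracting sphere 1 from 2 and 3
[-0.8309 0.4745 0.0337]·P = -0.0016;  [-0.8077 -0.4342 -0.1761]·P = -0.0100
det = 0.7441;  x = 0.0073+-0.0927z,  y = 0.0094+-0.2333z
quadratic in z: (1.0630)z²+(0.0111)z+(-0.1286)=0, √Δ=0.7395 → z ∈ {-0.3531, 0.3426}; z = -0.3531 (taking z<0)
x = 0.0400, y = 0.0918

(0.0400, 0.0918, -0.3531)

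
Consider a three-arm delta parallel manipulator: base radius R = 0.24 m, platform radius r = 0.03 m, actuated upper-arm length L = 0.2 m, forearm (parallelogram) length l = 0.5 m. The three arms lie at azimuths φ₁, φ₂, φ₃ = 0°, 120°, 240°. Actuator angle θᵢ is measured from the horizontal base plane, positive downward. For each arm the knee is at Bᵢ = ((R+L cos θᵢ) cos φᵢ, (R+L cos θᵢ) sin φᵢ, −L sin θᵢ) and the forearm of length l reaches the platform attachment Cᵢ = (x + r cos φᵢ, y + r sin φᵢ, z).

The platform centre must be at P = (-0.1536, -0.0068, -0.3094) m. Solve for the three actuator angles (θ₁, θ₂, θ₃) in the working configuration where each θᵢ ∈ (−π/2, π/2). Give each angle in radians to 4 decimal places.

rotate P by −φ1: (-0.1536, -0.0068, -0.3094)
  e−x'=0.3636;  (l²−L²−(e−x')²−y'²−z²)/2L = -0.0449
  √(A²+B²)=0.4774;  θ1 = -0.7050+1.6651 ≈ 0.9600
φ2=120.0° → target in arm frame (0.0709, 0.1364)
  A=0.1391, B=-0.3094, C=(l²−L²−A²−y'²−z²)/(2L)=0.1908
  θ2 = atan2(B,A) + arccos(C/0.3392) = -0.1748
rotate P by −φ3: (0.0827, -0.1296, -0.3094)
  A=0.1273, B=-0.3094, C=(l²−L²−A²−y'²−z²)/(2L)=0.2032
  θ3 = atan2(B,A) + arccos(C/0.3346) = -0.2622

θ₁ = 0.9600, θ₂ = -0.1748, θ₃ = -0.2622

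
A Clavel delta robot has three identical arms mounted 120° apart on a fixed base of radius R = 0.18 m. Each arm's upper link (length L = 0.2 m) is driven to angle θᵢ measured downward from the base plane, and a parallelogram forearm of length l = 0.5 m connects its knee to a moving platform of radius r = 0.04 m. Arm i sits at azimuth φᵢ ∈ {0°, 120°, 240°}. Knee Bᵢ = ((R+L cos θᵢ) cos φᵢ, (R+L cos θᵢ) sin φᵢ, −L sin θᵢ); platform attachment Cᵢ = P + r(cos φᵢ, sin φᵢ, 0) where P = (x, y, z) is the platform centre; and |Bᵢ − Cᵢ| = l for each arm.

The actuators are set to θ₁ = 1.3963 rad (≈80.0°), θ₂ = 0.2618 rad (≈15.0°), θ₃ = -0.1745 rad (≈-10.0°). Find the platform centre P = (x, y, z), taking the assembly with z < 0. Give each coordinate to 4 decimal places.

(-0.2816, -0.0585, -0.3928)

φ1=0.0°: virtual centre (0.1747, 0.0000, -0.1970), radius l
arm 2 at φ=120.0°: (R−r)+L cos θ2 = 0.3332;  S2 = (-0.1666, 0.2885, -0.0518)
arm 3 at φ=240.0°: (R−r)+L cos θ3 = 0.3370;  S3 = (-0.1685, -0.2918, 0.0347)
|S₂|²−|S₁|² = 0.0444;  |S₃|²−|S₁|² = 0.0454
plane₁₂: -0.6826x+0.5771y+0.2904z = 0.0444
Cramer: x(z) = -0.0656+0.5499z;  y(z) = -0.0007+0.1472z
sphere 1 gives Az²+Bz+C=0 with A=1.3240, B=0.1294, C=-0.1535;  B²−4AC=0.8295;  roots -0.3928, 0.2951;  negative root z = -0.3928
x = -0.2816, y = -0.0585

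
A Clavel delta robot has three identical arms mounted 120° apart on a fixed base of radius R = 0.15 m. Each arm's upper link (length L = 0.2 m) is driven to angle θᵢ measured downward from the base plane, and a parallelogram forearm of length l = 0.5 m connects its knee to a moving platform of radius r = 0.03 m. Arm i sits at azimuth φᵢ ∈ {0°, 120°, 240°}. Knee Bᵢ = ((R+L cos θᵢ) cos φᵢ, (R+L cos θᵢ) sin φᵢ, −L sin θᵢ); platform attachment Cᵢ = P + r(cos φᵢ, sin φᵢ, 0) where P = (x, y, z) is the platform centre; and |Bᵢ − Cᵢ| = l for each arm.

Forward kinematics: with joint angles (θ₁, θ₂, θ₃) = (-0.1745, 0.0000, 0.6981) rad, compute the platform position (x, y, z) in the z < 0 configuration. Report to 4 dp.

arm 1 at φ=0.0°: ρ1 = 0.3170;  centre 1 = (0.3170, 0.0000, 0.0347)
arm 2 at φ=120.0°: ρ2 = 0.3200;  centre 2 = (-0.1600, 0.2771, 0.0000)
φ3=240.0°: virtual centre (-0.1366, -0.2366, -0.1286), radius l
subtract pairs → two planes through P
plane₁₂: -0.9539x+0.5543y+-0.0694z = 0.0007
Cramer: x(z) = 0.0057-0.2241z;  y(z) = 0.0112-0.2604z
quadratic in z: (1.1181)z²+(0.0642)z+(-0.1518)=0, √Δ=0.8265 → z ∈ {-0.3983, 0.3409}; z = -0.3983 (taking z<0)
x = 0.0950, y = 0.1149

(0.0950, 0.1149, -0.3983)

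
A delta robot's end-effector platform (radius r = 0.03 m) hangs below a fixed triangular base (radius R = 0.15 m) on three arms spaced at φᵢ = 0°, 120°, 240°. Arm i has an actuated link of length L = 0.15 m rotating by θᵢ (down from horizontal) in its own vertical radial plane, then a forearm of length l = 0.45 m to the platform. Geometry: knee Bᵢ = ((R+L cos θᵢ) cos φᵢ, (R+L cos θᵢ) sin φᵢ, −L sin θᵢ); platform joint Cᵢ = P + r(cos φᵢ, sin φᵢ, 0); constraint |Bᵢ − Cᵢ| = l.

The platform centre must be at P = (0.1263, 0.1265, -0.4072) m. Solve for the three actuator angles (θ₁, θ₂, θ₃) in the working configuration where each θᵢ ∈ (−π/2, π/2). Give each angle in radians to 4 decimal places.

θ₁ = -0.0003, θ₂ = 0.3490, θ₃ = 1.1345

arm 1 (φ=0.0°): x'=0.1263, y'=0.1265
  e−x'=-0.0063;  (l²−L²−(e−x')²−y'²−z²)/2L = -0.0062
  √(A²+B²)=0.4072;  θ1 = -1.5863+1.5860 ≈ -0.0003
φ2=120.0° → target in arm frame (0.0464, -0.1726)
  A cos θ + B sin θ = C:  0.0736·cos θ + -0.4072·sin θ = -0.0701
  γ=atan2(-0.4072,0.0736)=-1.3920;  ψ=arccos(-0.1694)=1.7410;  θ2=γ+ψ≈0.3490
φ3=240.0° → target in arm frame (-0.1727, 0.0461)
  A cos θ + B sin θ = C:  0.2927·cos θ + -0.4072·sin θ = -0.2454
  θ3 = atan2(B,A) + arccos(C/0.5015) = 1.1345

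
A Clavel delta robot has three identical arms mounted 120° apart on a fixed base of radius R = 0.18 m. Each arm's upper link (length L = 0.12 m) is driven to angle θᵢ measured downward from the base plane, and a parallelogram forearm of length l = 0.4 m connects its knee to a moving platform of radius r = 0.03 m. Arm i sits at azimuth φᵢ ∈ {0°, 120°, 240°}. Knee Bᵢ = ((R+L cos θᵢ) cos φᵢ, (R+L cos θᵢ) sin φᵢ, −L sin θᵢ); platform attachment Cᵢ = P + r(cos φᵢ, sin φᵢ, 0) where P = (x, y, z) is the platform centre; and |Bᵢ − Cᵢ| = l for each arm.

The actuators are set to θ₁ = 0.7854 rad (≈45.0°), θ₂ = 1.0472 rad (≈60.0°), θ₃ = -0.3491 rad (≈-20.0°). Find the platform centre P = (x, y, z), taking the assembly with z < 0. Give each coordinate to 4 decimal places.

(-0.0430, -0.1363, -0.3383)

φ1=0.0°: virtual centre (0.2349, 0.0000, -0.0849), radius l
O2 = (0.2100·cos120.0°, 0.2100·sin120.0°, -0.1039) = (-0.1050, 0.1819, -0.1039)
φ3=240.0°: virtual centre (-0.1314, -0.2276, 0.0410), radius l
eliminate P² terms by subtracting sphere 1 from 2 and 3
[-0.6797 0.3637 -0.0381]·P = -0.0075;  [-0.7325 -0.4551 0.2518]·P = 0.0084
det = 0.5758;  x = 0.0006+0.1289z,  y = -0.0194+0.3458z
quadratic in z: (1.1362)z²+(0.0959)z+(-0.0976)=0, √Δ=0.6727 → z ∈ {-0.3383, 0.2538}; z = -0.3383 (taking z<0)
x = -0.0430, y = -0.1363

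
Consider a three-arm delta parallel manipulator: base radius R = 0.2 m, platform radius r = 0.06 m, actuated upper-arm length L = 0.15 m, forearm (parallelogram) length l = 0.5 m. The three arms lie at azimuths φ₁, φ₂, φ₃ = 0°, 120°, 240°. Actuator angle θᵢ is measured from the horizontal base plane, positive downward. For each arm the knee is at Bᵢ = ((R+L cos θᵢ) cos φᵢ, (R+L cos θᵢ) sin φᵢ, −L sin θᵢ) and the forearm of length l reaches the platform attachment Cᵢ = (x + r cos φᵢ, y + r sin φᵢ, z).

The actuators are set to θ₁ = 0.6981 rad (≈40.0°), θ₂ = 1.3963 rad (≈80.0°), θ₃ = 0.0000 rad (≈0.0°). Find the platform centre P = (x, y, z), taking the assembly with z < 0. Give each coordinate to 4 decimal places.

φ1=0.0°: virtual centre (0.2549, 0.0000, -0.0964), radius l
centre 2 = (0.1660·cos120.0°, 0.1660·sin120.0°, -0.1477) = (-0.0830, 0.1438, -0.1477)
centre 3 = (0.2900·cos240.0°, 0.2900·sin240.0°, 0.0000) = (-0.1450, -0.2511, 0.0000)
eliminate P² terms by subtracting sphere 1 from 2 and 3
linear system: -0.6759x+0.2876y = -0.0249−-0.1026z; -0.7998x+-0.5023y = 0.0098−0.1928z
Cramer: x(z) = 0.0170+0.0069z;  y(z) = -0.0466+0.3730z
quadratic in z: (1.1391)z²+(0.1548)z+(-0.1819)=0, √Δ=0.9235 → z ∈ {-0.4733, 0.3374}; z = -0.4733 (taking z<0)
x = 0.0137, y = -0.2231

(0.0137, -0.2231, -0.4733)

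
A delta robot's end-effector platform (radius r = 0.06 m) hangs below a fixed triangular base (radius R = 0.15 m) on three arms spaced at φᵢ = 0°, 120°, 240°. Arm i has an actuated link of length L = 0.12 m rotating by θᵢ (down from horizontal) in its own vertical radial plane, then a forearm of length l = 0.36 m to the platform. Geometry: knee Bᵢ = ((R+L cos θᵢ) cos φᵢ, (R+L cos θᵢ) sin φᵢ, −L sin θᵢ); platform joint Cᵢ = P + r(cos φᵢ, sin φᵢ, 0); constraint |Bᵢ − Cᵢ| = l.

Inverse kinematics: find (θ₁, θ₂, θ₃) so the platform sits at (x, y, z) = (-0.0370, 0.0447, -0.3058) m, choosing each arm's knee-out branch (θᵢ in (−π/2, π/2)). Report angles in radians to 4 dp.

φ1=0.0° → target in arm frame (-0.0370, 0.0447)
  e−x'=0.1270;  (l²−L²−(e−x')²−y'²−z²)/2L = 0.0148
  γ=atan2(-0.3058,0.1270)=-1.1772;  ψ=arccos(0.0448)=1.5260;  θ1=γ+ψ≈0.3488
arm 2 (φ=120.0°): x'=0.0572, y'=0.0097
  A=0.0328, B=-0.3058, C=(l²−L²−A²−y'²−z²)/(2L)=0.0855
  θ2 = atan2(B,A) + arccos(C/0.3076) = -0.1749
arm 3 (φ=240.0°): x'=-0.0202, y'=-0.0544
  A cos θ + B sin θ = C:  0.1102·cos θ + -0.3058·sin θ = 0.0274
  θ3 = atan2(B,A) + arccos(C/0.3251) = 0.2615

θ₁ = 0.3488, θ₂ = -0.1749, θ₃ = 0.2615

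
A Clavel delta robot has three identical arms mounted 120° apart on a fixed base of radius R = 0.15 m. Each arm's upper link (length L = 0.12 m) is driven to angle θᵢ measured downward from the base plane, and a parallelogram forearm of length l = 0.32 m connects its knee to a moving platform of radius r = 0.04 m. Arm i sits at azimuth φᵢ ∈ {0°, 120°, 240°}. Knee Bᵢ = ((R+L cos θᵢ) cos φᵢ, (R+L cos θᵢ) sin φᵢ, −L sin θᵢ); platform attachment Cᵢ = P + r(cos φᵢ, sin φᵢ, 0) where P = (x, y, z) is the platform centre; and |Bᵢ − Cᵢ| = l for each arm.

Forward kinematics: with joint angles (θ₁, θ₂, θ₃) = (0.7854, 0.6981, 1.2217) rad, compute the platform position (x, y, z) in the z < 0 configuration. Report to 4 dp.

(0.0243, 0.0610, -0.3487)

S1 = (0.1949·cos0.0°, 0.1949·sin0.0°, -0.0849) = (0.1949, 0.0000, -0.0849)
S2 = (0.2019·cos120.0°, 0.2019·sin120.0°, -0.0771) = (-0.1010, 0.1749, -0.0771)
S3 = (0.1510·cos240.0°, 0.1510·sin240.0°, -0.1128) = (-0.0755, -0.1308, -0.1128)
|S₂|²−|S₁|² = 0.0016;  |S₃|²−|S₁|² = -0.0096
linear system: -0.5916x+0.3497y = 0.0016−0.0154z; -0.5408x+-0.2616y = -0.0096−-0.0558z
Cramer: x(z) = 0.0086-0.0450z;  y(z) = 0.0190-0.1203z
sphere 1 gives Az²+Bz+C=0 with A=1.0165, B=0.1819, C=-0.0602;  B²−4AC=0.2777;  roots -0.3487, 0.1697;  negative root z = -0.3487
x = 0.0243, y = 0.0610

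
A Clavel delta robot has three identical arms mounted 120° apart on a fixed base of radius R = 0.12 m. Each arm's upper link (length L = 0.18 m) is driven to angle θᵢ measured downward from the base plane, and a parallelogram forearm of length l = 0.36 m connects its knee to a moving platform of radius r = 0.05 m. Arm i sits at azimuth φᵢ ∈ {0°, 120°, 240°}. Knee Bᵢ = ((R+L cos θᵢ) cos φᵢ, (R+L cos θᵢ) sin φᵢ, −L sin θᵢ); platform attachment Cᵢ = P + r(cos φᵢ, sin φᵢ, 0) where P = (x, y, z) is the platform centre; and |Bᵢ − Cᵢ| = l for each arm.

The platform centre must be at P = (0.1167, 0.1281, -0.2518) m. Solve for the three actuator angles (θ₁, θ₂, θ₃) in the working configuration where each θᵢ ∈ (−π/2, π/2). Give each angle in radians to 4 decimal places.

θ₁ = -0.3491, θ₂ = 0.0004, θ₃ = 0.9598

φ1=0.0° → target in arm frame (0.1167, 0.1281)
  A=-0.0467, B=-0.2518, C=(l²−L²−A²−y'²−z²)/(2L)=0.0422
  θ1 = atan2(B,A) + arccos(C/0.2561) = -0.3491
rotate P by −φ2: (0.0526, -0.1651, -0.2518)
  A=0.0174, B=-0.2518, C=(l²−L²−A²−y'²−z²)/(2L)=0.0173
  θ2 = atan2(B,A) + arccos(C/0.2524) = 0.0004
φ3=240.0° → target in arm frame (-0.1693, 0.0370)
  A=0.2393, B=-0.2518, C=(l²−L²−A²−y'²−z²)/(2L)=-0.0690
  θ3 = atan2(B,A) + arccos(C/0.3474) = 0.9598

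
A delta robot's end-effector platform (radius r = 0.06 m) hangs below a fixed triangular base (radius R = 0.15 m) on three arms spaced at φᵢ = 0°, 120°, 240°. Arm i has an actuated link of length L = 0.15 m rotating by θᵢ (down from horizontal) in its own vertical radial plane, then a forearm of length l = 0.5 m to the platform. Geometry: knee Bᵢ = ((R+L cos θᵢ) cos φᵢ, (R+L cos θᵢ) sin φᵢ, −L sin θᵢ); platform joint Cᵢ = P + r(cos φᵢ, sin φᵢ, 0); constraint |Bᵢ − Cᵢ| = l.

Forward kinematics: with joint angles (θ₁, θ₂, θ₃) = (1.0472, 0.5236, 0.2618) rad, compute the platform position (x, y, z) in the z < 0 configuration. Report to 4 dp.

(-0.1533, -0.0476, -0.5126)

arm 1 at φ=0.0°: e+L cos θ1 = 0.1650;  S1 = (0.1650, 0.0000, -0.1299)
S2 = (0.2199·cos120.0°, 0.2199·sin120.0°, -0.0750) = (-0.1100, 0.1904, -0.0750)
φ3=240.0°: virtual centre (-0.1174, -0.2034, -0.0388), radius l
subtract pairs → two planes through P
linear system: -0.5499x+0.3809y = 0.0099−0.1098z; -0.5649x+-0.4068y = 0.0126−0.1822z
Cramer: x(z) = -0.0201+0.2599z;  y(z) = -0.0030+0.0869z
quadratic in z: (1.0751)z²+(0.1631)z+(-0.1989)=0, √Δ=0.9390 → z ∈ {-0.5126, 0.3609}; z = -0.5126 (taking z<0)
x = -0.1533, y = -0.0476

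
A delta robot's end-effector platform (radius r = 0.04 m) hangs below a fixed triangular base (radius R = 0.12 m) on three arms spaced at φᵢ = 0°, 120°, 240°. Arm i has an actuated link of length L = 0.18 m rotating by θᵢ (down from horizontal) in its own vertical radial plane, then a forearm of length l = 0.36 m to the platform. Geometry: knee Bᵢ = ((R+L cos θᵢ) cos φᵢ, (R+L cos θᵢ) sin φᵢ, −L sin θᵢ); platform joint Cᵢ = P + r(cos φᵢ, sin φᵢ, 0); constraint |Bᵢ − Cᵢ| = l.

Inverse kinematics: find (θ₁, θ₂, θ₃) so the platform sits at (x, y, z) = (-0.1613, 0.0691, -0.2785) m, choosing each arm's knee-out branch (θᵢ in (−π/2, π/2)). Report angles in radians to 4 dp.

θ₁ = 1.0470, θ₂ = -0.2619, θ₃ = 0.3487

rotate P by −φ1: (-0.1613, 0.0691, -0.2785)
  e−x'=0.2413;  (l²−L²−(e−x')²−y'²−z²)/2L = -0.1205
  θ1 = atan2(B,A) + arccos(C/0.3685) = 1.0470
rotate P by −φ2: (0.1405, 0.1051, -0.2785)
  A=-0.0605, B=-0.2785, C=(l²−L²−A²−y'²−z²)/(2L)=0.0137
  √(A²+B²)=0.2850;  θ2 = -1.7847+1.5228 ≈ -0.2619
arm 3 (φ=240.0°): x'=0.0208, y'=-0.1742
  A=0.0592, B=-0.2785, C=(l²−L²−A²−y'²−z²)/(2L)=-0.0395
  √(A²+B²)=0.2847;  θ3 = -1.3614+1.7100 ≈ 0.3487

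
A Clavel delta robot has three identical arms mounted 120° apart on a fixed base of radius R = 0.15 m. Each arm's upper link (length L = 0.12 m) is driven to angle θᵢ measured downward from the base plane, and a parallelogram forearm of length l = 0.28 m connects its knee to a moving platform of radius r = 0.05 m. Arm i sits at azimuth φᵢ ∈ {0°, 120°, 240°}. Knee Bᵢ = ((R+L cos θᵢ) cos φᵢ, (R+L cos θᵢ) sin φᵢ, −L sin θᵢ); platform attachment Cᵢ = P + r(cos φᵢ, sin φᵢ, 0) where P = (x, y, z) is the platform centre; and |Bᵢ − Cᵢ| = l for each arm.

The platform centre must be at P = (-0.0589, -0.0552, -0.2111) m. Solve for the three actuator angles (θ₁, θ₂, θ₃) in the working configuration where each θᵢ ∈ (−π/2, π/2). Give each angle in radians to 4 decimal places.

rotate P by −φ1: (-0.0589, -0.0552, -0.2111)
  e−x'=0.1589;  (l²−L²−(e−x')²−y'²−z²)/2L = -0.0369
  √(A²+B²)=0.2642;  θ1 = -0.9256+1.7110 ≈ 0.7854
rotate P by −φ2: (-0.0184, 0.0786, -0.2111)
  e−x'=0.1184;  (l²−L²−(e−x')²−y'²−z²)/2L = -0.0031
  √(A²+B²)=0.2420;  θ2 = -1.0598+1.5837 ≈ 0.5239
φ3=240.0° → target in arm frame (0.0773, -0.0234)
  e−x'=0.0227;  (l²−L²−(e−x')²−y'²−z²)/2L = 0.0765
  θ3 = atan2(B,A) + arccos(C/0.2123) = -0.2615

θ₁ = 0.7854, θ₂ = 0.5239, θ₃ = -0.2615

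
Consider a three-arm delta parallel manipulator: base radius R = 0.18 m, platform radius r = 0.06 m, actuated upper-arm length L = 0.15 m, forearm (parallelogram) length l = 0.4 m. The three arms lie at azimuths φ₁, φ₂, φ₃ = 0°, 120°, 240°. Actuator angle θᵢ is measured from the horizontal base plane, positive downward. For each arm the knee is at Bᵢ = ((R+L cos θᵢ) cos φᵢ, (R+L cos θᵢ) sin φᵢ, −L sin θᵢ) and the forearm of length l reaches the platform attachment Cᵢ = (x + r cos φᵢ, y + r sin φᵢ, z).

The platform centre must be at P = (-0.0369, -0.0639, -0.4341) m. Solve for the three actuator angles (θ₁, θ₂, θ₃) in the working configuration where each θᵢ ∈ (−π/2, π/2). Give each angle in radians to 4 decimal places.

θ₁ = 0.9596, θ₂ = 0.9596, θ₃ = 0.5233

arm 1 (φ=0.0°): x'=-0.0369, y'=-0.0639
  e−x'=0.1569;  (l²−L²−(e−x')²−y'²−z²)/2L = -0.2655
  √(A²+B²)=0.4616;  θ1 = -1.2240+2.1836 ≈ 0.9596
φ2=120.0° → target in arm frame (-0.0369, 0.0639)
  A=0.1569, B=-0.4341, C=(l²−L²−A²−y'²−z²)/(2L)=-0.2655
  √(A²+B²)=0.4616;  θ2 = -1.2240+2.1836 ≈ 0.9596
φ3=240.0° → target in arm frame (0.0738, 0.0000)
  A=0.0462, B=-0.4341, C=(l²−L²−A²−y'²−z²)/(2L)=-0.1769
  θ3 = atan2(B,A) + arccos(C/0.4366) = 0.5233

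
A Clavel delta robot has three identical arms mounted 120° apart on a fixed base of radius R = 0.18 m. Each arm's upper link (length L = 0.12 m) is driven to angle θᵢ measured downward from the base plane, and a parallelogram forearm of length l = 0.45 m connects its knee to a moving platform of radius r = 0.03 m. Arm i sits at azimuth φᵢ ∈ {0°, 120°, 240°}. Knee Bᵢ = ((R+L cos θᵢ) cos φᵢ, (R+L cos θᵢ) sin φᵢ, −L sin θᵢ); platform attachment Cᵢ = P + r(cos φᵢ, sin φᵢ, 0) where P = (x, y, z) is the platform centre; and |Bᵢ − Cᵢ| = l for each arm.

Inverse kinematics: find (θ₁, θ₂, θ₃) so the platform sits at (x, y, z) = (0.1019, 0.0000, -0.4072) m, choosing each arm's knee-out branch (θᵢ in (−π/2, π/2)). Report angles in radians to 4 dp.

φ1=0.0° → target in arm frame (0.1019, 0.0000)
  A cos θ + B sin θ = C:  0.0481·cos θ + -0.4072·sin θ = 0.0832
  γ=atan2(-0.4072,0.0481)=-1.4532;  ψ=arccos(0.2030)=1.3664;  θ1=γ+ψ≈-0.0868
arm 2 (φ=120.0°): x'=-0.0509, y'=-0.0882
  A=0.2009, B=-0.4072, C=(l²−L²−A²−y'²−z²)/(2L)=-0.1078
  √(A²+B²)=0.4541;  θ2 = -1.1124+1.8106 ≈ 0.6982
rotate P by −φ3: (-0.0510, 0.0882, -0.4072)
  A cos θ + B sin θ = C:  0.2010·cos θ + -0.4072·sin θ = -0.1078
  θ3 = atan2(B,A) + arccos(C/0.4541) = 0.6982

θ₁ = -0.0868, θ₂ = 0.6982, θ₃ = 0.6982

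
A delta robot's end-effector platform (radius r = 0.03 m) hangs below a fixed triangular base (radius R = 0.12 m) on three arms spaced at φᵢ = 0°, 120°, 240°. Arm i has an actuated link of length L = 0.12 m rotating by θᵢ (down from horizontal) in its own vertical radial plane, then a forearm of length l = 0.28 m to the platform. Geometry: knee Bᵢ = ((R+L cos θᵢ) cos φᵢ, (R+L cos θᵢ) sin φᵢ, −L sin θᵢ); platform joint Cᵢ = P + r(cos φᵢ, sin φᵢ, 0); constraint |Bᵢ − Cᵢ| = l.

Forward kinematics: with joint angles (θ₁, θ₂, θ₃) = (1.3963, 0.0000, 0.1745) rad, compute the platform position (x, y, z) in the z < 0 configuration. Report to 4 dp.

arm 1 at φ=0.0°: ρ1 = 0.1108;  centre 1 = (0.1108, 0.0000, -0.1182)
φ2=120.0°: virtual centre (-0.1050, 0.1819, 0.0000), radius l
arm 3 at φ=240.0°: ρ3 = 0.2082;  centre 3 = (-0.1041, -0.1803, -0.0208)
subtract pairs → two planes through P
[-0.4317 0.3637 0.2364]·P = 0.0178;  [-0.4298 -0.3606 0.1947]·P = 0.0175
det = 0.3120;  x = -0.0411+0.5001z,  y = 0.0003+-0.0563z
quadratic in z: (1.2533)z²+(0.0844)z+(-0.0414)=0, √Δ=0.4631 → z ∈ {-0.2184, 0.1511}; z = -0.2184 (taking z<0)
x = -0.1503, y = 0.0126

(-0.1503, 0.0126, -0.2184)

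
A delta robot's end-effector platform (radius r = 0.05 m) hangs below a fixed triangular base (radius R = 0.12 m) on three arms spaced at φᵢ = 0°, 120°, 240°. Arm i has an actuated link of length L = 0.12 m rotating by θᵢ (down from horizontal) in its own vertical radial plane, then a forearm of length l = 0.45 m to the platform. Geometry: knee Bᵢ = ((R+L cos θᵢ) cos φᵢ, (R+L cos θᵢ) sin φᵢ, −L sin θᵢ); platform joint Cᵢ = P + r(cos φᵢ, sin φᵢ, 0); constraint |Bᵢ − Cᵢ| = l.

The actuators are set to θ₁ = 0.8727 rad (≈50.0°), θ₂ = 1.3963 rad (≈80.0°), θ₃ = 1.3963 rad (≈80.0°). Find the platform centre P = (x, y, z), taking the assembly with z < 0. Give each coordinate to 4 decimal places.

(0.0939, 0.0000, -0.5388)

arm 1 at φ=0.0°: (R−r)+L cos θ1 = 0.1471;  O1 = (0.1471, 0.0000, -0.0919)
arm 2 at φ=120.0°: (R−r)+L cos θ2 = 0.0908;  O2 = (-0.0454, 0.0787, -0.1182)
arm 3 at φ=240.0°: (R−r)+L cos θ3 = 0.0908;  O3 = (-0.0454, -0.0787, -0.1182)
eliminate P² terms by subtracting sphere 1 from 2 and 3
plane₁₂: -0.3851x+0.1573y+-0.0525z = -0.0079
det = 0.1212;  x = 0.0205+-0.1363z,  y = 0.0000+0.0000z
sphere 1 gives Az²+Bz+C=0 with A=1.0186, B=0.2184, C=-0.1780;  B²−4AC=0.7729;  roots -0.5388, 0.3244;  negative root z = -0.5388
x = 0.0939, y = 0.0000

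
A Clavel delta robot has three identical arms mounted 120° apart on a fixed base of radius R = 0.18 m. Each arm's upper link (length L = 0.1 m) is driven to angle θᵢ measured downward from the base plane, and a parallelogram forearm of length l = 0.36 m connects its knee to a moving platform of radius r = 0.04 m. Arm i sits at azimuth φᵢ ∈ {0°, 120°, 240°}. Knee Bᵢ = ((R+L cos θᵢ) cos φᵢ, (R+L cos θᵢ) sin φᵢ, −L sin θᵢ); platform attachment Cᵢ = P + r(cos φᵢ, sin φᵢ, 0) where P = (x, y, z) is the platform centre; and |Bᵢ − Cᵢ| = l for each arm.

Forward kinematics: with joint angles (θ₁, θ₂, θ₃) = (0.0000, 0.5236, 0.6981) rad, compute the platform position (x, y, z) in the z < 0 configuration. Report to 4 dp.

(0.0581, 0.0159, -0.3102)

arm 1 at φ=0.0°: (R−r)+L cos θ1 = 0.2400;  centre 1 = (0.2400, 0.0000, 0.0000)
centre 2 = (0.2266·cos120.0°, 0.2266·sin120.0°, -0.0500) = (-0.1133, 0.1962, -0.0500)
arm 3 at φ=240.0°: (R−r)+L cos θ3 = 0.2166;  centre 3 = (-0.1083, -0.1876, -0.0643)
eliminate P² terms by subtracting sphere 1 from 2 and 3
[-0.7066 0.3925 -0.1000]·P = -0.0038;  [-0.6966 -0.3752 -0.1286]·P = -0.0066
Cramer: x(z) = 0.0074-0.1634z;  y(z) = 0.0037-0.0393z
quadratic in z: (1.0282)z²+(0.0757)z+(-0.0755)=0, √Δ=0.5623 → z ∈ {-0.3102, 0.2366}; z = -0.3102 (taking z<0)
x = 0.0581, y = 0.0159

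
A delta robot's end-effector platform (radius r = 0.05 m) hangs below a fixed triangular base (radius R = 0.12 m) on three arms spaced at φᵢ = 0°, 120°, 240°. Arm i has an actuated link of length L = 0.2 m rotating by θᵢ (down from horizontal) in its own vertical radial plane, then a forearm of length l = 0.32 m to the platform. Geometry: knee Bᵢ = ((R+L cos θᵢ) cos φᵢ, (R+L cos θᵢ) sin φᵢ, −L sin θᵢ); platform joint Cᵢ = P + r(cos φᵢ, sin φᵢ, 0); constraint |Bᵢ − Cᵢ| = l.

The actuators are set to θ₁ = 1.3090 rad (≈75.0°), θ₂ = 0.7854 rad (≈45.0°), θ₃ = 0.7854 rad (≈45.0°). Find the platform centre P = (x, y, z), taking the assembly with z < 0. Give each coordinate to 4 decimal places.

centre 1 = (0.1218·cos0.0°, 0.1218·sin0.0°, -0.1932) = (0.1218, 0.0000, -0.1932)
arm 2 at φ=120.0°: (R−r)+L cos θ2 = 0.2114;  centre 2 = (-0.1057, 0.1831, -0.1414)
arm 3 at φ=240.0°: (R−r)+L cos θ3 = 0.2114;  centre 3 = (-0.1057, -0.1831, -0.1414)
eliminate P² terms by subtracting sphere 1 from 2 and 3
plane₁₂: -0.4549x+0.3662y+0.1035z = 0.0126
Cramer: x(z) = -0.0276+0.2276z;  y(z) = 0.0000-0.0000z
quadratic in z: (1.0518)z²+(0.3184)z+(-0.0428)=0, √Δ=0.5304 → z ∈ {-0.4035, 0.1008}; z = -0.4035 (taking z<0)
x = -0.1194, y = 0.0000

(-0.1194, 0.0000, -0.4035)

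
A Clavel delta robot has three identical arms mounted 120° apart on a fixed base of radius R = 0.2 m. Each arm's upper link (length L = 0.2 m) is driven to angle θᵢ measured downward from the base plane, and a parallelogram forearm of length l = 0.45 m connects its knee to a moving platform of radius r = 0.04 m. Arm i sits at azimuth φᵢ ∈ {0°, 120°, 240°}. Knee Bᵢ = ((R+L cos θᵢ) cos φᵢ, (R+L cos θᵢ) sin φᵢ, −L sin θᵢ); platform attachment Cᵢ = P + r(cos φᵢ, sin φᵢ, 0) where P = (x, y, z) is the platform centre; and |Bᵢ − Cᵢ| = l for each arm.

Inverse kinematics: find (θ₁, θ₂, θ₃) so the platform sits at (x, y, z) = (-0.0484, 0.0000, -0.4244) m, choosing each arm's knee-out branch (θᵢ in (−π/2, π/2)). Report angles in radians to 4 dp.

arm 1 (φ=0.0°): x'=-0.0484, y'=0.0000
  e−x'=0.2084;  (l²−L²−(e−x')²−y'²−z²)/2L = -0.1526
  θ1 = atan2(B,A) + arccos(C/0.4728) = 0.7851
rotate P by −φ2: (0.0242, 0.0419, -0.4244)
  A cos θ + B sin θ = C:  0.1358·cos θ + -0.4244·sin θ = -0.0945
  θ2 = atan2(B,A) + arccos(C/0.4456) = 0.5235
rotate P by −φ3: (0.0242, -0.0419, -0.4244)
  A cos θ + B sin θ = C:  0.1358·cos θ + -0.4244·sin θ = -0.0945
  γ=atan2(-0.4244,0.1358)=-1.2611;  ψ=arccos(-0.2122)=1.7846;  θ3=γ+ψ≈0.5235

θ₁ = 0.7851, θ₂ = 0.5235, θ₃ = 0.5235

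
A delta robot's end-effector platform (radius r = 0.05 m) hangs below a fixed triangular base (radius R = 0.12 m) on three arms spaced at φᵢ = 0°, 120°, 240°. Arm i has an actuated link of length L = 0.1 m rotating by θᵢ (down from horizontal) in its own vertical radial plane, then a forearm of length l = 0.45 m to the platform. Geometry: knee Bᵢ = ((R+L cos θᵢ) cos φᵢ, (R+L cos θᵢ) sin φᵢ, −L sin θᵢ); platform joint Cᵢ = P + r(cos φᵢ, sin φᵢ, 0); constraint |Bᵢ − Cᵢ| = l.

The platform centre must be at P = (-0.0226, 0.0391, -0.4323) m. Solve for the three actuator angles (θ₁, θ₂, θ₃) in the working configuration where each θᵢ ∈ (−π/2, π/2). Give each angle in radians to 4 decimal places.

θ₁ = 0.2618, θ₂ = -0.0004, θ₃ = 0.2616

rotate P by −φ1: (-0.0226, 0.0391, -0.4323)
  e−x'=0.0926;  (l²−L²−(e−x')²−y'²−z²)/2L = -0.0224
  √(A²+B²)=0.4421;  θ1 = -1.3598+1.6216 ≈ 0.2618
arm 2 (φ=120.0°): x'=0.0452, y'=0.0000
  A=0.0248, B=-0.4323, C=(l²−L²−A²−y'²−z²)/(2L)=0.0250
  √(A²+B²)=0.4330;  θ2 = -1.5134+1.5130 ≈ -0.0004
φ3=240.0° → target in arm frame (-0.0226, -0.0391)
  A cos θ + B sin θ = C:  0.0926·cos θ + -0.4323·sin θ = -0.0224
  θ3 = atan2(B,A) + arccos(C/0.4421) = 0.2616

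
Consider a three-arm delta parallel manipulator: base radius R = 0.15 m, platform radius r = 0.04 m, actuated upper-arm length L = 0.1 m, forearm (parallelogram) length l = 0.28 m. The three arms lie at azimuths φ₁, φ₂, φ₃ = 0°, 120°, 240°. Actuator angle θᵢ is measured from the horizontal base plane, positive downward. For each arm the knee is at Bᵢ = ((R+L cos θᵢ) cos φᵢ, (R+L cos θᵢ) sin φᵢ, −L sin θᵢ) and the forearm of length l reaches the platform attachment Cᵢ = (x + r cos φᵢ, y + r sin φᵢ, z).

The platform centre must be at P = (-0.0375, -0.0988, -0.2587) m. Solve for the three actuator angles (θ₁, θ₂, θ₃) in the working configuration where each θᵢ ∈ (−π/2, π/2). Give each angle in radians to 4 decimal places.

arm 1 (φ=0.0°): x'=-0.0375, y'=-0.0988
  A cos θ + B sin θ = C:  0.1475·cos θ + -0.2587·sin θ = -0.1502
  √(A²+B²)=0.2978;  θ1 = -1.0526+2.0995 ≈ 1.0469
rotate P by −φ2: (-0.0668, 0.0819, -0.2587)
  A cos θ + B sin θ = C:  0.1768·cos θ + -0.2587·sin θ = -0.1825
  γ=atan2(-0.2587,0.1768)=-0.9713;  ψ=arccos(-0.5823)=2.1923;  θ2=γ+ψ≈1.2211
rotate P by −φ3: (0.1043, 0.0169, -0.2587)
  A=0.0057, B=-0.2587, C=(l²−L²−A²−y'²−z²)/(2L)=0.0058
  γ=atan2(-0.2587,0.0057)=-1.5488;  ψ=arccos(0.0223)=1.5485;  θ3=γ+ψ≈-0.0004

θ₁ = 1.0469, θ₂ = 1.2211, θ₃ = -0.0004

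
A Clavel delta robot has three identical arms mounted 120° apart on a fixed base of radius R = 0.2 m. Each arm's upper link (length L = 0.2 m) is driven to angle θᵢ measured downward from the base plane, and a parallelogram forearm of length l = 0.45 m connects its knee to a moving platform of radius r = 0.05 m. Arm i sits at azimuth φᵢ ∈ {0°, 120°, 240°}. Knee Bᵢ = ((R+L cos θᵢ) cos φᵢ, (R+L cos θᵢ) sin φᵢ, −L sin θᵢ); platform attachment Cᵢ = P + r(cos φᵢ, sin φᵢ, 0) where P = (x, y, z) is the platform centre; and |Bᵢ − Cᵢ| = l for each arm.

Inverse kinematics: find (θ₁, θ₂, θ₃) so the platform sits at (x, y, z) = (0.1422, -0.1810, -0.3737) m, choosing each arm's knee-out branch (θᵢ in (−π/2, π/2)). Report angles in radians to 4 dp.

arm 1 (φ=0.0°): x'=0.1422, y'=-0.1810
  A=0.0078, B=-0.3737, C=(l²−L²−A²−y'²−z²)/(2L)=-0.0249
  √(A²+B²)=0.3738;  θ1 = -1.5499+1.6376 ≈ 0.0876
rotate P by −φ2: (-0.2279, -0.0326, -0.3737)
  e−x'=0.3779;  (l²−L²−(e−x')²−y'²−z²)/2L = -0.3025
  θ2 = atan2(B,A) + arccos(C/0.5314) = 1.3964
φ3=240.0° → target in arm frame (0.0857, 0.2136)
  A=0.0643, B=-0.3737, C=(l²−L²−A²−y'²−z²)/(2L)=-0.0673
  γ=atan2(-0.3737,0.0643)=-1.4003;  ψ=arccos(-0.1776)=1.7493;  θ3=γ+ψ≈0.3491

θ₁ = 0.0876, θ₂ = 1.3964, θ₃ = 0.3491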